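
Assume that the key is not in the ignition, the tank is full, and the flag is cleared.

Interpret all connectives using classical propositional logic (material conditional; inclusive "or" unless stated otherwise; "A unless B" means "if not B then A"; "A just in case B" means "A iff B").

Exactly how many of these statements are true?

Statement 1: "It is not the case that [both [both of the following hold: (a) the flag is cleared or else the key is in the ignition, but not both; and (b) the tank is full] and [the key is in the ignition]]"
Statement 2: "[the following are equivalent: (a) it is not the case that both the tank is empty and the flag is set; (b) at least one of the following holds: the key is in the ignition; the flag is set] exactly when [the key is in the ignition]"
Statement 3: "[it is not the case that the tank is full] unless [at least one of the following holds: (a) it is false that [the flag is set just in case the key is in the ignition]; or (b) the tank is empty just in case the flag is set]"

3

Let S = "the flag is set" (F), H = "the key is in the ignition" (F), G = "the tank is full" (T).

Statement 1: This is ¬(((¬S ⊕ H) ∧ G) ∧ H).

¬S = ¬F = T
¬S ⊕ H = T ⊕ F = T
(¬S ⊕ H) ∧ G = T ∧ T = T
((¬S ⊕ H) ∧ G) ∧ H = T ∧ F = F
¬(((¬S ⊕ H) ∧ G) ∧ H) = ¬F = T
So Statement 1 is true.

Statement 2: Formalization: ((¬G ↑ S) ↔ (H ∨ S)) ↔ H

¬G = ¬T = F
¬G ↑ S = F ↑ F = T
H ∨ S = F ∨ F = F
(¬G ↑ S) ↔ (H ∨ S) = T ↔ F = F
((¬G ↑ S) ↔ (H ∨ S)) ↔ H = F ↔ F = T
Thus Statement 2 is true.

Statement 3: In symbols: ¬G ∨ (¬(S ↔ H) ∨ (¬G ↔ S))

¬G = ¬T = F
S ↔ H = F ↔ F = T
¬(S ↔ H) = ¬T = F
¬G = ¬T = F
¬G ↔ S = F ↔ F = T
¬(S ↔ H) ∨ (¬G ↔ S) = F ∨ T = T
¬G ∨ (¬(S ↔ H) ∨ (¬G ↔ S)) = F ∨ T = T
So Statement 3 is true.

3 of the 3 statements are true.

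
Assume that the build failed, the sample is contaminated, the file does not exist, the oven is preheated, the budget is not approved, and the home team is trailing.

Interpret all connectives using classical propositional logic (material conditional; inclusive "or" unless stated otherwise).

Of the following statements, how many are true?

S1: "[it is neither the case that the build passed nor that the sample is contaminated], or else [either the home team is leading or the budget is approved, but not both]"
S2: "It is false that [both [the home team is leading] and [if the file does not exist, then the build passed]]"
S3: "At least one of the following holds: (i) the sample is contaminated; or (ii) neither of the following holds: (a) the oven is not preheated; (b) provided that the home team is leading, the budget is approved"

2

Let R = "the build passed" (F), U = "the sample is contaminated" (T), V = "the home team is leading" (F), M = "the budget is approved" (F), P = "the file exists" (F), L = "the oven is preheated" (T).

S1: Parsed as (R nor U) | (V xor M)

R nor U = F nor T = F
V xor M = F xor F = F
(R nor U) | (V xor M) = F | F = F
Hence S1 is false.

S2: Formalization: ~(V & (~P -> R))

~P = ~F = T
~P -> R = T -> F = F
V & (~P -> R) = F & F = F
~(V & (~P -> R)) = ~F = T
Hence S2 is true.

S3: Parsed as U | (~L nor (V -> M))

~L = ~T = F
V -> M = F -> F = T
~L nor (V -> M) = F nor T = F
U | (~L nor (V -> M)) = T | F = T
Thus S3 is true.

True statements: 2.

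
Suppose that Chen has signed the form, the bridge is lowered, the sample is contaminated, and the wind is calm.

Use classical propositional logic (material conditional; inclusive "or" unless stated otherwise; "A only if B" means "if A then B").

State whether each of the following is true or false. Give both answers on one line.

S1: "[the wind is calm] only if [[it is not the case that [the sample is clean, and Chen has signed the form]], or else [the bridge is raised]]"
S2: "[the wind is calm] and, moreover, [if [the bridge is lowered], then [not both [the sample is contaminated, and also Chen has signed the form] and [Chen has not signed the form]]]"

S1 true, S2 true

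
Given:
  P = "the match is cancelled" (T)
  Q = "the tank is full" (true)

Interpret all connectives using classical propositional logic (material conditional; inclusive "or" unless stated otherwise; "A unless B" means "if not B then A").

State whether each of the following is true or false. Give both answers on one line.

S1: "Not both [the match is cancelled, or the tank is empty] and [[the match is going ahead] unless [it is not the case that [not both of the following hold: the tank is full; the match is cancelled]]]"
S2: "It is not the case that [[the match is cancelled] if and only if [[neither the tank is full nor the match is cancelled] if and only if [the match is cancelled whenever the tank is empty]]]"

S1: Parsed as (P | ~Q) nand (~P | ~(Q nand P))

~Q = ~T = F
P | ~Q = T | F = T
~P = ~T = F
Q nand P = T nand T = F
~(Q nand P) = ~F = T
~P | ~(Q nand P) = F | T = T
(P | ~Q) nand (~P | ~(Q nand P)) = T nand T = F
Hence S1 is false.

S2: Formalization: ~(P <-> ((Q nor P) <-> (~Q -> P)))

Q nor P = T nor T = F
~Q = ~T = F
~Q -> P = F -> T = T
(Q nor P) <-> (~Q -> P) = F <-> T = F
P <-> ((Q nor P) <-> (~Q -> P)) = T <-> F = F
~(P <-> ((Q nor P) <-> (~Q -> P))) = ~F = T
Thus S2 is true.

S1 False, S2 True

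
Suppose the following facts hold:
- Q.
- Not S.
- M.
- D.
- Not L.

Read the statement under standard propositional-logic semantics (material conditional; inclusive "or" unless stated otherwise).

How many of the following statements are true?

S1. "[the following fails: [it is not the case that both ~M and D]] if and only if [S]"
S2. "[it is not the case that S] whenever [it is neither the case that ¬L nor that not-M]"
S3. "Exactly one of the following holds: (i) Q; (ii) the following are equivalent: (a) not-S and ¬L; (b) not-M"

3

S1: This is not (not M nand D) iff S.

not M = not True = False
not M nand D = False nand True = True
not (not M nand D) = not True = False
not (not M nand D) iff S = False iff False = True
Hence S1 is true.

S2: Formalization: (not L nor not M) -> not S

not L = not False = True
not M = not True = False
not L nor not M = True nor False = False
not S = not False = True
(not L nor not M) -> not S = False -> True = True
Hence S2 is true.

S3: Formalization: Q xor ((not S and not L) iff not M)

not S = not False = True
not L = not False = True
not S and not L = True and True = True
not M = not True = False
(not S and not L) iff not M = True iff False = False
Q xor ((not S and not L) iff not M) = True xor False = True
Thus S3 is true.

Count: 3.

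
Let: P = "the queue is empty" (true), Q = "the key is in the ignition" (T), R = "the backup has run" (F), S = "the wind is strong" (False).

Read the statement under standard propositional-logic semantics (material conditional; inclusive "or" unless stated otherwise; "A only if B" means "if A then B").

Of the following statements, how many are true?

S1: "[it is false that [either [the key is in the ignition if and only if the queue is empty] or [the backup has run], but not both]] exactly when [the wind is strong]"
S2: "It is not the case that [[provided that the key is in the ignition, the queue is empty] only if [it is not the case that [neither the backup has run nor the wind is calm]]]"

S1: Formalization: not ((Q iff P) xor R) iff S

Q iff P = True iff True = True
(Q iff P) xor R = True xor False = True
not ((Q iff P) xor R) = not True = False
not ((Q iff P) xor R) iff S = False iff False = True
Thus S1 is true.

S2: Parsed as not ((Q -> P) -> not (R nor not S))

Q -> P = True -> True = True
not S = not False = True
R nor not S = False nor True = False
not (R nor not S) = not False = True
(Q -> P) -> not (R nor not S) = True -> True = True
not ((Q -> P) -> not (R nor not S)) = not True = False
Thus S2 is false.

1 of the 2 statements is true (S1).

1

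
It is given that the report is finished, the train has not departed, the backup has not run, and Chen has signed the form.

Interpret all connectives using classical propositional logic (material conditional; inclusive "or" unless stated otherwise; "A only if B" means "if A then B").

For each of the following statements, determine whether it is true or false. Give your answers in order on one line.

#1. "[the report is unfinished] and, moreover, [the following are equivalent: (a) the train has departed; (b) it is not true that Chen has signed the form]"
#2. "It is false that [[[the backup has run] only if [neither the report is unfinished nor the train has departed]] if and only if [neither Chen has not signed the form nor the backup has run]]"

#1 F / #2 F

Let P = "the report is finished" (True), Q = "the train has departed" (False), S = "Chen has signed the form" (True), R = "the backup has run" (False).

#1: In symbols: not P and (Q iff not S)

not P = not True = False
not S = not True = False
Q iff not S = False iff False = True
not P and (Q iff not S) = False and True = False
Thus #1 is false.

#2: Parsed as not ((R -> (not P nor Q)) iff (not S nor R))

not P = not True = False
not P nor Q = False nor False = True
R -> (not P nor Q) = False -> True = True
not S = not True = False
not S nor R = False nor False = True
(R -> (not P nor Q)) iff (not S nor R) = True iff True = True
not ((R -> (not P nor Q)) iff (not S nor R)) = not True = False
Hence #2 is false.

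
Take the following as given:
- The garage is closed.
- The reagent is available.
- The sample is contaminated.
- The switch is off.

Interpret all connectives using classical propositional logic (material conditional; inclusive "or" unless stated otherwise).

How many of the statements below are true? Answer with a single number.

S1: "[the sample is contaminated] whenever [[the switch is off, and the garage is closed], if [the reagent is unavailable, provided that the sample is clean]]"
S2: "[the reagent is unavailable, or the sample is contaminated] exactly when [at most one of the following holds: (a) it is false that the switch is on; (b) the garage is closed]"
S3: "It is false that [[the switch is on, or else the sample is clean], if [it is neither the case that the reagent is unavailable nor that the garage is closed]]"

1

Let D = "the sample is contaminated" (T), S = "the reagent is available" (T), H = "the switch is on" (F), Q = "the garage is closed" (T).

S1: This is ((¬D → ¬S) → (¬H ∧ Q)) → D.

¬D = ¬T = F
¬S = ¬T = F
¬D → ¬S = F → F = T
¬H = ¬F = T
¬H ∧ Q = T ∧ T = T
(¬D → ¬S) → (¬H ∧ Q) = T → T = T
((¬D → ¬S) → (¬H ∧ Q)) → D = T → T = T
Thus S1 is true.

S2: In symbols: (¬S ∨ D) ↔ (¬H ↑ Q)

¬S = ¬T = F
¬S ∨ D = F ∨ T = T
¬H = ¬F = T
¬H ↑ Q = T ↑ T = F
(¬S ∨ D) ↔ (¬H ↑ Q) = T ↔ F = F
Hence S2 is false.

S3: In symbols: ¬((¬S ↓ Q) → (H ∨ ¬D))

¬S = ¬T = F
¬S ↓ Q = F ↓ T = F
¬D = ¬T = F
H ∨ ¬D = F ∨ F = F
(¬S ↓ Q) → (H ∨ ¬D) = F → F = T
¬((¬S ↓ Q) → (H ∨ ¬D)) = ¬T = F
So S3 is false.

True statements: 1 (S1).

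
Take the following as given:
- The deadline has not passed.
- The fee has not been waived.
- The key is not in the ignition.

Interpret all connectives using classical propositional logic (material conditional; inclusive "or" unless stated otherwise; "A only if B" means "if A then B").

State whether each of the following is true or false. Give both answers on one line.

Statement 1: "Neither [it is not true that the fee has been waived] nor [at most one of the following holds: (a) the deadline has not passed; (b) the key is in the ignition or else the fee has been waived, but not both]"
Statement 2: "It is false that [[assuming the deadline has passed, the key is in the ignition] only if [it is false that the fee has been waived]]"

Let L = "the fee has been waived" (F), D = "the deadline has passed" (F), G = "the key is in the ignition" (F).

Statement 1: In symbols: ¬L ↓ (¬D ↑ (G ⊕ L))

¬L = ¬F = T
¬D = ¬F = T
G ⊕ L = F ⊕ F = F
¬D ↑ (G ⊕ L) = T ↑ F = T
¬L ↓ (¬D ↑ (G ⊕ L)) = T ↓ T = F
Hence Statement 1 is false.

Statement 2: In symbols: ¬((D → G) → ¬L)

D → G = F → F = T
¬L = ¬F = T
(D → G) → ¬L = T → T = T
¬((D → G) → ¬L) = ¬T = F
Thus Statement 2 is false.

Statement 1 False, Statement 2 False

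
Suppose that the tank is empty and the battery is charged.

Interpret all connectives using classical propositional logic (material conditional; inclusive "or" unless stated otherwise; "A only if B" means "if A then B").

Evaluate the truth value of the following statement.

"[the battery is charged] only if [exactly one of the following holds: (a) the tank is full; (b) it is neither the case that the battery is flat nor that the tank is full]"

The statement is true.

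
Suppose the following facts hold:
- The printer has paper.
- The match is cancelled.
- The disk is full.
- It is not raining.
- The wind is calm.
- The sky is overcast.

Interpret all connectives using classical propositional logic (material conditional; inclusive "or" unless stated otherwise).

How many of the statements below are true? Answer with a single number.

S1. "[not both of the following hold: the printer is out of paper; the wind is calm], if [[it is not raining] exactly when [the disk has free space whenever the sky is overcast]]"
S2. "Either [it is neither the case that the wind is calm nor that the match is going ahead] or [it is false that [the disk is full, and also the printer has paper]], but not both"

1

Let S = "it is raining" (False), V = "the sky is overcast" (True), R = "the disk is full" (True), P = "the printer has paper" (True), U = "the wind is strong" (False), Q = "the match is cancelled" (True).

S1: Formalization: (not S iff (V -> not R)) -> (not P nand not U)

not S = not False = True
not R = not True = False
V -> not R = True -> False = False
not S iff (V -> not R) = True iff False = False
not P = not True = False
not U = not False = True
not P nand not U = False nand True = True
(not S iff (V -> not R)) -> (not P nand not U) = False -> True = True
Hence S1 is true.

S2: This is (not U nor not Q) xor not (R and P).

not U = not False = True
not Q = not True = False
not U nor not Q = True nor False = False
R and P = True and True = True
not (R and P) = not True = False
(not U nor not Q) xor not (R and P) = False xor False = False
Hence S2 is false.

1 of the 2 statements is true (S1).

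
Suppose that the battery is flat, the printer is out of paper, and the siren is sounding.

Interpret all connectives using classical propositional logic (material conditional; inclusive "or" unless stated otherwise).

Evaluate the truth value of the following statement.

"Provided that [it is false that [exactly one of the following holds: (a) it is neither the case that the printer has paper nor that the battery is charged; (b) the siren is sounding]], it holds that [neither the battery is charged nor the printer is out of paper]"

false

Let Q = "the printer has paper" (False), P = "the battery is charged" (False), R = "the siren is sounding" (True).
Formalization: not ((Q nor P) xor R) -> (P nor not Q)

Q nor P = False nor False = True
(Q nor P) xor R = True xor True = False
not ((Q nor P) xor R) = not False = True
not Q = not False = True
P nor not Q = False nor True = False
not ((Q nor P) xor R) -> (P nor not Q) = True -> False = False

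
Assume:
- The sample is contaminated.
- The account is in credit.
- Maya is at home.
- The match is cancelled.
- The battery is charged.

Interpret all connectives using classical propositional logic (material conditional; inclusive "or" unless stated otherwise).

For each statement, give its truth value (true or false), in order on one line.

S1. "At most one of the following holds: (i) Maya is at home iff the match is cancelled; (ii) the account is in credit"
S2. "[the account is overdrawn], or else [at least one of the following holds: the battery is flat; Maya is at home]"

Let K = "Maya is at home" (True), R = "the match is cancelled" (True), S = "the account is overdrawn" (False), Q = "the battery is charged" (True).

S1: Parsed as (K iff R) nand not S

K iff R = True iff True = True
not S = not False = True
(K iff R) nand not S = True nand True = False
So S1 is false.

S2: This is S or (not Q or K).

not Q = not True = False
not Q or K = False or True = True
S or (not Q or K) = False or True = True
Hence S2 is true.

S1 F, S2 T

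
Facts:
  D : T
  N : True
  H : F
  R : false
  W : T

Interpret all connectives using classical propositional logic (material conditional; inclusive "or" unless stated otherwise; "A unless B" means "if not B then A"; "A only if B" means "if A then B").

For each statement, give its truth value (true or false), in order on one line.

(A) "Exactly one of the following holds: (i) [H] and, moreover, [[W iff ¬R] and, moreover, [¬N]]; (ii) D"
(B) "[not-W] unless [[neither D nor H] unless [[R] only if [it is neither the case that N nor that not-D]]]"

(A): Parsed as (H and ((W iff not R) and not N)) xor D

not R = not False = True
W iff not R = True iff True = True
not N = not True = False
(W iff not R) and not N = True and False = False
H and ((W iff not R) and not N) = False and False = False
(H and ((W iff not R) and not N)) xor D = False xor True = True
Thus (A) is true.

(B): Parsed as not W or ((D nor H) or (R -> (N nor not D)))

not W = not True = False
D nor H = True nor False = False
not D = not True = False
N nor not D = True nor False = False
R -> (N nor not D) = False -> False = True
(D nor H) or (R -> (N nor not D)) = False or True = True
not W or ((D nor H) or (R -> (N nor not D))) = False or True = True
Hence (B) is true.

(A) true; (B) true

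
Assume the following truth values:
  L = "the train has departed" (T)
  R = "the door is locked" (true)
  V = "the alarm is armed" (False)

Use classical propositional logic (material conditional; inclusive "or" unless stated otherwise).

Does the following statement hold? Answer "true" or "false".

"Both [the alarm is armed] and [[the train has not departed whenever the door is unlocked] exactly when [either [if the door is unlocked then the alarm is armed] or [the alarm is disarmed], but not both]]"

Values: V=F, R=T, L=T.
Formalization: V & ((~R -> ~L) <-> ((~R -> V) xor ~V))

~R = ~T = F
~L = ~T = F
~R -> ~L = F -> F = T
~R = ~T = F
~R -> V = F -> F = T
~V = ~F = T
(~R -> V) xor ~V = T xor T = F
(~R -> ~L) <-> ((~R -> V) xor ~V) = T <-> F = F
V & ((~R -> ~L) <-> ((~R -> V) xor ~V)) = F & F = F

The statement is false.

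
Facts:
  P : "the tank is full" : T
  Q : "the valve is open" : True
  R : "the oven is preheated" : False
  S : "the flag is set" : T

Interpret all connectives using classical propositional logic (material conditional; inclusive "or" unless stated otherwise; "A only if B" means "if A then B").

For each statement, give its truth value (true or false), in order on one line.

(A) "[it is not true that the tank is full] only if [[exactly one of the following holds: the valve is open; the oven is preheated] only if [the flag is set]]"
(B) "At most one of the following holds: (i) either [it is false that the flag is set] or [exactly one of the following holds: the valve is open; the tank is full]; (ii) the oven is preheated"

(A) true / (B) true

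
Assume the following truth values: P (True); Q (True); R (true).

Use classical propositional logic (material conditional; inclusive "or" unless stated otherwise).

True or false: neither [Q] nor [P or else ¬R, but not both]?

False

Values: Q=T, P=T, R=T.
In symbols: Q ↓ (P ⊕ ¬R)

¬R = ¬T = F
P ⊕ ¬R = T ⊕ F = T
Q ↓ (P ⊕ ¬R) = T ↓ T = F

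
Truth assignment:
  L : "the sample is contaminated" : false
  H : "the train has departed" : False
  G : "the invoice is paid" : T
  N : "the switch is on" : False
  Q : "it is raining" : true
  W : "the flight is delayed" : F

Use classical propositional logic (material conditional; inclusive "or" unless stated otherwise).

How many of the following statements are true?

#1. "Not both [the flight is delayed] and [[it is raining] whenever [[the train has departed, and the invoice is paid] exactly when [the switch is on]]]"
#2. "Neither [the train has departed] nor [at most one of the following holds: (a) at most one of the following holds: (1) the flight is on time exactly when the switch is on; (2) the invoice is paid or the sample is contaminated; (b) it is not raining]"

1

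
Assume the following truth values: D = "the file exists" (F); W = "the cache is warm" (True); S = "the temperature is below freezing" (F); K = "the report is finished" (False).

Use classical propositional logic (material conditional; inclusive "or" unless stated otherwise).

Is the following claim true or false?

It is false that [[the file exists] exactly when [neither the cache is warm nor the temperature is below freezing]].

The statement is false.

This is not (D iff (W nor S)).

W nor S = True nor False = False
D iff (W nor S) = False iff False = True
not (D iff (W nor S)) = not True = False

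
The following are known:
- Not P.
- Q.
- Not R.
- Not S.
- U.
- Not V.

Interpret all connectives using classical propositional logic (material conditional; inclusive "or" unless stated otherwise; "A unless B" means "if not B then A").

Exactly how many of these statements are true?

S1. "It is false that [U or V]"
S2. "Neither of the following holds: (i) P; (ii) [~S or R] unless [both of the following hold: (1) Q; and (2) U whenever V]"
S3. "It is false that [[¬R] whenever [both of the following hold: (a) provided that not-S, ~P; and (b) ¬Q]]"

0

S1: Parsed as ~(U | V)

U | V = T | F = T
~(U | V) = ~T = F
So S1 is false.

S2: Parsed as P nor ((~S | R) | (Q & (V -> U)))

~S = ~F = T
~S | R = T | F = T
V -> U = F -> T = T
Q & (V -> U) = T & T = T
(~S | R) | (Q & (V -> U)) = T | T = T
P nor ((~S | R) | (Q & (V -> U))) = F nor T = F
So S2 is false.

S3: In symbols: ~(((~S -> ~P) & ~Q) -> ~R)

~S = ~F = T
~P = ~F = T
~S -> ~P = T -> T = T
~Q = ~T = F
(~S -> ~P) & ~Q = T & F = F
~R = ~F = T
((~S -> ~P) & ~Q) -> ~R = F -> T = T
~(((~S -> ~P) & ~Q) -> ~R) = ~T = F
Thus S3 is false.

True statements: 0 (none).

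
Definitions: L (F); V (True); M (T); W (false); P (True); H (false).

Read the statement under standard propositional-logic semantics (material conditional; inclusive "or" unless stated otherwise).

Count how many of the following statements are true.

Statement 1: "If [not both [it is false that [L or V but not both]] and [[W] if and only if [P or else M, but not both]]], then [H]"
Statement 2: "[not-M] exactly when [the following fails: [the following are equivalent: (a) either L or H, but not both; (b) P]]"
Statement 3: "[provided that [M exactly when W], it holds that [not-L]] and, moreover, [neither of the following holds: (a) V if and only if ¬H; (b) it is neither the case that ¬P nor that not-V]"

Statement 1: Parsed as (not (L xor V) nand (W iff (P xor M))) -> H

L xor V = False xor True = True
not (L xor V) = not True = False
P xor M = True xor True = False
W iff (P xor M) = False iff False = True
not (L xor V) nand (W iff (P xor M)) = False nand True = True
(not (L xor V) nand (W iff (P xor M))) -> H = True -> False = False
Thus Statement 1 is false.

Statement 2: This is not M iff not ((L xor H) iff P).

not M = not True = False
L xor H = False xor False = False
(L xor H) iff P = False iff True = False
not ((L xor H) iff P) = not False = True
not M iff not ((L xor H) iff P) = False iff True = False
Hence Statement 2 is false.

Statement 3: Parsed as ((M iff W) -> not L) and ((V iff not H) nor (not P nor not V))

M iff W = True iff False = False
not L = not False = True
(M iff W) -> not L = False -> True = True
not H = not False = True
V iff not H = True iff True = True
not P = not True = False
not V = not True = False
not P nor not V = False nor False = True
(V iff not H) nor (not P nor not V) = True nor True = False
((M iff W) -> not L) and ((V iff not H) nor (not P nor not V)) = True and False = False
Hence Statement 3 is false.

Count: 0.

0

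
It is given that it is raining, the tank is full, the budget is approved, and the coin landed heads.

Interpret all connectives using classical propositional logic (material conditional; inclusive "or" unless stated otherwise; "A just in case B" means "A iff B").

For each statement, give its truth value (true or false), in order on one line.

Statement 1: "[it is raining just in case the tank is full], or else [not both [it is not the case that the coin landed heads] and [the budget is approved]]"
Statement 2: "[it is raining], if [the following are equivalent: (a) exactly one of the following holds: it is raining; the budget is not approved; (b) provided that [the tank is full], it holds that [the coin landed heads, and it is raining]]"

Statement 1 True / Statement 2 True

Let H = "it is raining" (T), V = "the tank is full" (T), G = "the coin landed heads" (T), L = "the budget is approved" (T).

Statement 1: This is (H <-> V) | (~G nand L).

H <-> V = T <-> T = T
~G = ~T = F
~G nand L = F nand T = T
(H <-> V) | (~G nand L) = T | T = T
Hence Statement 1 is true.

Statement 2: Parsed as ((H xor ~L) <-> (V -> (G & H))) -> H

~L = ~T = F
H xor ~L = T xor F = T
G & H = T & T = T
V -> (G & H) = T -> T = T
(H xor ~L) <-> (V -> (G & H)) = T <-> T = T
((H xor ~L) <-> (V -> (G & H))) -> H = T -> T = T
Hence Statement 2 is true.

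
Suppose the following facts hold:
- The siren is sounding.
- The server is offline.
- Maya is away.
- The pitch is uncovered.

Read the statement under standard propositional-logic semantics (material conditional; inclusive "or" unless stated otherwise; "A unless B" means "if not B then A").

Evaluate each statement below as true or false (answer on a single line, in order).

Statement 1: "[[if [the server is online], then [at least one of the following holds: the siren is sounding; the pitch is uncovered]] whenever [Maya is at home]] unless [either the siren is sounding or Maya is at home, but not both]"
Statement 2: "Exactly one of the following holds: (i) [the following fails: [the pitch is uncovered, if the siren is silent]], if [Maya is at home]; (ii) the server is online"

Let R = "Maya is at home" (F), Q = "the server is online" (F), P = "the siren is sounding" (T), S = "the pitch is covered" (F).

Statement 1: Parsed as (R -> (Q -> (P | ~S))) | (P xor R)

~S = ~F = T
P | ~S = T | T = T
Q -> (P | ~S) = F -> T = T
R -> (Q -> (P | ~S)) = F -> T = T
P xor R = T xor F = T
(R -> (Q -> (P | ~S))) | (P xor R) = T | T = T
Hence Statement 1 is true.

Statement 2: Formalization: (R -> ~(~P -> ~S)) xor Q

~P = ~T = F
~S = ~F = T
~P -> ~S = F -> T = T
~(~P -> ~S) = ~T = F
R -> ~(~P -> ~S) = F -> F = T
(R -> ~(~P -> ~S)) xor Q = T xor F = T
Hence Statement 2 is true.

Statement 1 true, Statement 2 true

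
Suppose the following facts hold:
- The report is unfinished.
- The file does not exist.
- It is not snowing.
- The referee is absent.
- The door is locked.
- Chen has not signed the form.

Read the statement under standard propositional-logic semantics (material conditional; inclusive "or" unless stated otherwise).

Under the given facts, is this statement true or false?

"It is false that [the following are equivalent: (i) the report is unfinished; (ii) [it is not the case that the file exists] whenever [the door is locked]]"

Let P = "the report is finished" (F), U = "the door is locked" (T), Q = "the file exists" (F).
Formalization: ¬(¬P ↔ (U → ¬Q))

¬P = ¬F = T
¬Q = ¬F = T
U → ¬Q = T → T = T
¬P ↔ (U → ¬Q) = T ↔ T = T
¬(¬P ↔ (U → ¬Q)) = ¬T = F

false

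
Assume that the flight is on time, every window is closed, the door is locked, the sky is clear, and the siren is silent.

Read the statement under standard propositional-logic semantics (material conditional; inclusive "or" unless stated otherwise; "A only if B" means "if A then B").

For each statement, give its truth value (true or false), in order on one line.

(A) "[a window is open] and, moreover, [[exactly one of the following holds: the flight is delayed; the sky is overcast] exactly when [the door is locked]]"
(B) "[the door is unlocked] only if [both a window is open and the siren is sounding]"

Let Q = "a window is open" (F), P = "the flight is delayed" (F), S = "the sky is overcast" (F), R = "the door is locked" (T), U = "the siren is sounding" (F).

(A): Formalization: Q & ((P xor S) <-> R)

P xor S = F xor F = F
(P xor S) <-> R = F <-> T = F
Q & ((P xor S) <-> R) = F & F = F
So (A) is false.

(B): In symbols: ~R -> (Q & U)

~R = ~T = F
Q & U = F & F = F
~R -> (Q & U) = F -> F = T
Hence (B) is true.

(A) False / (B) True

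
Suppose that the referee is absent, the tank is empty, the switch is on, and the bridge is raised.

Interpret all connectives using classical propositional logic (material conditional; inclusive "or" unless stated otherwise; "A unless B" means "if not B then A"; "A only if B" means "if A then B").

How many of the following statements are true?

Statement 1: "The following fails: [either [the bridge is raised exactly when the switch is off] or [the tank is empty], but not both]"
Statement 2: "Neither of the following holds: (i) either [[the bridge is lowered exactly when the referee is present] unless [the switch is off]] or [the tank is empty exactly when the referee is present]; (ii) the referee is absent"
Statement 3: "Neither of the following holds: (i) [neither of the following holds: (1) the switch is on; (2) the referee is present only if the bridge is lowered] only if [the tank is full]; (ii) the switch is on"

0

Let S = "the bridge is raised" (T), R = "the switch is on" (T), Q = "the tank is full" (F), P = "the referee is present" (F).

Statement 1: This is ~((S <-> ~R) xor ~Q).

~R = ~T = F
S <-> ~R = T <-> F = F
~Q = ~F = T
(S <-> ~R) xor ~Q = F xor T = T
~((S <-> ~R) xor ~Q) = ~T = F
Thus Statement 1 is false.

Statement 2: Parsed as (((~S <-> P) | ~R) | (~Q <-> P)) nor ~P

~S = ~T = F
~S <-> P = F <-> F = T
~R = ~T = F
(~S <-> P) | ~R = T | F = T
~Q = ~F = T
~Q <-> P = T <-> F = F
((~S <-> P) | ~R) | (~Q <-> P) = T | F = T
~P = ~F = T
(((~S <-> P) | ~R) | (~Q <-> P)) nor ~P = T nor T = F
So Statement 2 is false.

Statement 3: In symbols: ((R nor (P -> ~S)) -> Q) nor R

~S = ~T = F
P -> ~S = F -> F = T
R nor (P -> ~S) = T nor T = F
(R nor (P -> ~S)) -> Q = F -> F = T
((R nor (P -> ~S)) -> Q) nor R = T nor T = F
Thus Statement 3 is false.

True statements: 0 (none).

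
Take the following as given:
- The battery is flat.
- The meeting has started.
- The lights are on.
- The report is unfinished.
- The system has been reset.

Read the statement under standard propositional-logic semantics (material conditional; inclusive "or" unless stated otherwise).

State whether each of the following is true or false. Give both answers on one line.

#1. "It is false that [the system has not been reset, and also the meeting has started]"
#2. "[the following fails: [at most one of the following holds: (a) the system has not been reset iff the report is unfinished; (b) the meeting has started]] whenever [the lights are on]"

Let D = "the system has been reset" (T), N = "the meeting has started" (T), H = "the lights are on" (T), V = "the report is finished" (F).

#1: Formalization: ¬(¬D ∧ N)

¬D = ¬T = F
¬D ∧ N = F ∧ T = F
¬(¬D ∧ N) = ¬F = T
Hence #1 is true.

#2: Parsed as H → ¬((¬D ↔ ¬V) ↑ N)

¬D = ¬T = F
¬V = ¬F = T
¬D ↔ ¬V = F ↔ T = F
(¬D ↔ ¬V) ↑ N = F ↑ T = T
¬((¬D ↔ ¬V) ↑ N) = ¬T = F
H → ¬((¬D ↔ ¬V) ↑ N) = T → F = F
Hence #2 is false.

#1 T; #2 F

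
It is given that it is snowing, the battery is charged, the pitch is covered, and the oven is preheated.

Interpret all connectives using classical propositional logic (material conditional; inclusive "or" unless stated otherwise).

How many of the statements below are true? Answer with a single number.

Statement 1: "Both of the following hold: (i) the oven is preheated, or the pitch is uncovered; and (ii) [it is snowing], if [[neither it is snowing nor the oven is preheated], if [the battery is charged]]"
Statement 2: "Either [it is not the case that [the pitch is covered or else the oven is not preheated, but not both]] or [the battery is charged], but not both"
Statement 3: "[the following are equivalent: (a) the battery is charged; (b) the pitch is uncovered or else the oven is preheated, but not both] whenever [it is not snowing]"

3

Let D = "the oven is preheated" (True), M = "the pitch is covered" (True), H = "the battery is charged" (True), W = "it is snowing" (True).

Statement 1: This is (D or not M) and ((H -> (W nor D)) -> W).

not M = not True = False
D or not M = True or False = True
W nor D = True nor True = False
H -> (W nor D) = True -> False = False
(H -> (W nor D)) -> W = False -> True = True
(D or not M) and ((H -> (W nor D)) -> W) = True and True = True
Hence Statement 1 is true.

Statement 2: Formalization: not (M xor not D) xor H

not D = not True = False
M xor not D = True xor False = True
not (M xor not D) = not True = False
not (M xor not D) xor H = False xor True = True
Hence Statement 2 is true.

Statement 3: Parsed as not W -> (H iff (not M xor D))

not W = not True = False
not M = not True = False
not M xor D = False xor True = True
H iff (not M xor D) = True iff True = True
not W -> (H iff (not M xor D)) = False -> True = True
So Statement 3 is true.

3 of the 3 statements are true.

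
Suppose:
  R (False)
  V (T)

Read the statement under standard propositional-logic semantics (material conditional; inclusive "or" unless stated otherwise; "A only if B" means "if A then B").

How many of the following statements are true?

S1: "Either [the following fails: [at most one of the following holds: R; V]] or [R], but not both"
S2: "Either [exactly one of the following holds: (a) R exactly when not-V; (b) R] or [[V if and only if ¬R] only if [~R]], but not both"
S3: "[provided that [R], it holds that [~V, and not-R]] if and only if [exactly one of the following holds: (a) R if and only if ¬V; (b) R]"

1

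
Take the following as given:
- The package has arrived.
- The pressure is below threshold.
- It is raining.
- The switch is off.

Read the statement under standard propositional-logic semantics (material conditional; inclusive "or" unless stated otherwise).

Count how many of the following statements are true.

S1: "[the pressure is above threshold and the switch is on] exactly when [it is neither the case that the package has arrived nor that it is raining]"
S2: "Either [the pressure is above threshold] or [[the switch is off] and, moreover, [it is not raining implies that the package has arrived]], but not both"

Let Q = "the pressure is above threshold" (False), S = "the switch is on" (False), P = "the package has arrived" (True), R = "it is raining" (True).

S1: Parsed as (Q and S) iff (P nor R)

Q and S = False and False = False
P nor R = True nor True = False
(Q and S) iff (P nor R) = False iff False = True
So S1 is true.

S2: This is Q xor (not S and (not R -> P)).

not S = not False = True
not R = not True = False
not R -> P = False -> True = True
not S and (not R -> P) = True and True = True
Q xor (not S and (not R -> P)) = False xor True = True
So S2 is true.

Count: 2.

2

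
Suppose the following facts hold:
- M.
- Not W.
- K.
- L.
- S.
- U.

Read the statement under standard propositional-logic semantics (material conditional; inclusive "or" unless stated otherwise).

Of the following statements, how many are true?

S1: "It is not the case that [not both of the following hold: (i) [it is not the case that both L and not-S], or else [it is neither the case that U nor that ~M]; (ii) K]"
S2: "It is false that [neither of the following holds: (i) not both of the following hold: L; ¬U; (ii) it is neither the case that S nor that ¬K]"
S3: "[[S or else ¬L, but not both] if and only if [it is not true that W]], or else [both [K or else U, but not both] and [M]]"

S1: Parsed as ~(((L nand ~S) | (U nor ~M)) nand K)

~S = ~T = F
L nand ~S = T nand F = T
~M = ~T = F
U nor ~M = T nor F = F
(L nand ~S) | (U nor ~M) = T | F = T
((L nand ~S) | (U nor ~M)) nand K = T nand T = F
~(((L nand ~S) | (U nor ~M)) nand K) = ~F = T
Thus S1 is true.

S2: Parsed as ~((L nand ~U) nor (S nor ~K))

~U = ~T = F
L nand ~U = T nand F = T
~K = ~T = F
S nor ~K = T nor F = F
(L nand ~U) nor (S nor ~K) = T nor F = F
~((L nand ~U) nor (S nor ~K)) = ~F = T
Hence S2 is true.

S3: This is ((S xor ~L) <-> ~W) | ((K xor U) & M).

~L = ~T = F
S xor ~L = T xor F = T
~W = ~F = T
(S xor ~L) <-> ~W = T <-> T = T
K xor U = T xor T = F
(K xor U) & M = F & T = F
((S xor ~L) <-> ~W) | ((K xor U) & M) = T | F = T
So S3 is true.

True statements: 3.

3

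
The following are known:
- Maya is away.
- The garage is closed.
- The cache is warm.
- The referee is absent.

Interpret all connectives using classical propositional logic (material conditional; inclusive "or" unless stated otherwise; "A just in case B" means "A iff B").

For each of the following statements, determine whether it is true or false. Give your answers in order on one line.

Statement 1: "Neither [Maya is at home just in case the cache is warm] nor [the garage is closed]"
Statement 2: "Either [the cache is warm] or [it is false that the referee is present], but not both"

Let M = "Maya is at home" (False), G = "the cache is warm" (True), N = "the garage is closed" (True), U = "the referee is present" (False).

Statement 1: In symbols: (M iff G) nor N

M iff G = False iff True = False
(M iff G) nor N = False nor True = False
Hence Statement 1 is false.

Statement 2: In symbols: G xor not U

not U = not False = True
G xor not U = True xor True = False
Thus Statement 2 is false.

Statement 1 false; Statement 2 false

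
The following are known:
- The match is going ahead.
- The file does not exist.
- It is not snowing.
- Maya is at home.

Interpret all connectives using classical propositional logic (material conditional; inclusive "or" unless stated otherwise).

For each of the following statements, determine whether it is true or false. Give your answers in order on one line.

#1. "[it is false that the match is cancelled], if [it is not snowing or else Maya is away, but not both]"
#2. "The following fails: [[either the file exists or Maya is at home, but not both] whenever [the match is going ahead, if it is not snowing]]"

Let W = "it is snowing" (F), D = "Maya is at home" (T), L = "the match is cancelled" (F), U = "the file exists" (F).

#1: Formalization: (~W xor ~D) -> ~L

~W = ~F = T
~D = ~T = F
~W xor ~D = T xor F = T
~L = ~F = T
(~W xor ~D) -> ~L = T -> T = T
Thus #1 is true.

#2: Parsed as ~((~W -> ~L) -> (U xor D))

~W = ~F = T
~L = ~F = T
~W -> ~L = T -> T = T
U xor D = F xor T = T
(~W -> ~L) -> (U xor D) = T -> T = T
~((~W -> ~L) -> (U xor D)) = ~T = F
So #2 is false.

#1 true, #2 false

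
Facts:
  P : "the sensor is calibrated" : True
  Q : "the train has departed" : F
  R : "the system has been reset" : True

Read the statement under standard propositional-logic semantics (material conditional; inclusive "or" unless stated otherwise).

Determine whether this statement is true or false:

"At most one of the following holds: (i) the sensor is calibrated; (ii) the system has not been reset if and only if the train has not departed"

true

In symbols: P nand (not R iff not Q)

not R = not True = False
not Q = not False = True
not R iff not Q = False iff True = False
P nand (not R iff not Q) = True nand False = True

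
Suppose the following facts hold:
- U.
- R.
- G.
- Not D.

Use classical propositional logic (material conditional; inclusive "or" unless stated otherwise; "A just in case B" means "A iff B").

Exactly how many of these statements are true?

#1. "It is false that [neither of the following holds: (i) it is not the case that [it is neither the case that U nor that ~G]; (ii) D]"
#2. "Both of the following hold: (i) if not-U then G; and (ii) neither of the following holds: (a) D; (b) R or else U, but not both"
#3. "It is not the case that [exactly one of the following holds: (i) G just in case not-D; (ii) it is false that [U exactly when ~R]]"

#1: Formalization: ~(~(U nor ~G) nor D)

~G = ~T = F
U nor ~G = T nor F = F
~(U nor ~G) = ~F = T
~(U nor ~G) nor D = T nor F = F
~(~(U nor ~G) nor D) = ~F = T
So #1 is true.

#2: This is (~U -> G) & (D nor (R xor U)).

~U = ~T = F
~U -> G = F -> T = T
R xor U = T xor T = F
D nor (R xor U) = F nor F = T
(~U -> G) & (D nor (R xor U)) = T & T = T
Hence #2 is true.

#3: Formalization: ~((G <-> ~D) xor ~(U <-> ~R))

~D = ~F = T
G <-> ~D = T <-> T = T
~R = ~T = F
U <-> ~R = T <-> F = F
~(U <-> ~R) = ~F = T
(G <-> ~D) xor ~(U <-> ~R) = T xor T = F
~((G <-> ~D) xor ~(U <-> ~R)) = ~F = T
Thus #3 is true.

Count: 3.

3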